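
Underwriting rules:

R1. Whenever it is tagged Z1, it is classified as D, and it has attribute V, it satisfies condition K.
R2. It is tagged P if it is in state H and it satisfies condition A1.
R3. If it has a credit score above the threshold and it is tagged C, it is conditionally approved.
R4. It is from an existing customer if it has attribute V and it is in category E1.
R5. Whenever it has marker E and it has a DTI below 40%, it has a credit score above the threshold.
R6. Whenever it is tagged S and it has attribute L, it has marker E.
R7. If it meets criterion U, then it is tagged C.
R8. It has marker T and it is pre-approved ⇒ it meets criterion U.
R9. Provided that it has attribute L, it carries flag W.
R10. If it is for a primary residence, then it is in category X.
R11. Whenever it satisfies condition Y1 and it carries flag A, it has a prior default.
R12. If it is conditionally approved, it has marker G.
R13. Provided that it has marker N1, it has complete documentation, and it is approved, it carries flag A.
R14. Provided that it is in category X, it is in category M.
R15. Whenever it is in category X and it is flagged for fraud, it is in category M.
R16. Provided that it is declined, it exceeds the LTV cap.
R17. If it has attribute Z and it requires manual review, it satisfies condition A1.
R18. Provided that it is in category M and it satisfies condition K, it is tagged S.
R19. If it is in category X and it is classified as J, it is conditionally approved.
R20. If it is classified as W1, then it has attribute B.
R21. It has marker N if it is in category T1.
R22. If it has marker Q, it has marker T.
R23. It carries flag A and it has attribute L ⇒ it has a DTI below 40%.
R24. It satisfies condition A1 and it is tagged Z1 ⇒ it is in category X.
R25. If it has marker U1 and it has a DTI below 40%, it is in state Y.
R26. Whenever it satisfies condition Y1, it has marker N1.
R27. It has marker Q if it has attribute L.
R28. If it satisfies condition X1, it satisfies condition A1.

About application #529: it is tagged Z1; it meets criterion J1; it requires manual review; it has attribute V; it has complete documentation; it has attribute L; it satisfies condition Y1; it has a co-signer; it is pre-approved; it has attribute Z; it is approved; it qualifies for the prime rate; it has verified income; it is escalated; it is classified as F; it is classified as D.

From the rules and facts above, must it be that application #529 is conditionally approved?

By R1 (it is tagged Z1, it is classified as D, it has attribute V): it satisfies condition K.
By R17 (it has attribute Z, it requires manual review): it satisfies condition A1.
By R24 (it satisfies condition A1, it is tagged Z1): it is in category X.
By R26 (it satisfies condition Y1): it has marker N1.
By R27 (it has attribute L): it has marker Q.
By R13 (it has marker N1, it has complete documentation, it is approved): it carries flag A.
By R14 (it is in category X): it is in category M.
By R18 (it is in category M, it satisfies condition K): it is tagged S.
By R22 (it has marker Q): it has marker T.
By R23 (it carries flag A, it has attribute L): it has a DTI below 40%.
By R6 (it is tagged S, it has attribute L): it has marker E.
By R8 (it has marker T, it is pre-approved): it meets criterion U.
By R5 (it has marker E, it has a DTI below 40%): it has a credit score above the threshold.
By R7 (it meets criterion U): it is tagged C.
By R3 (it has a credit score above the threshold, it is tagged C): it is conditionally approved.

Yes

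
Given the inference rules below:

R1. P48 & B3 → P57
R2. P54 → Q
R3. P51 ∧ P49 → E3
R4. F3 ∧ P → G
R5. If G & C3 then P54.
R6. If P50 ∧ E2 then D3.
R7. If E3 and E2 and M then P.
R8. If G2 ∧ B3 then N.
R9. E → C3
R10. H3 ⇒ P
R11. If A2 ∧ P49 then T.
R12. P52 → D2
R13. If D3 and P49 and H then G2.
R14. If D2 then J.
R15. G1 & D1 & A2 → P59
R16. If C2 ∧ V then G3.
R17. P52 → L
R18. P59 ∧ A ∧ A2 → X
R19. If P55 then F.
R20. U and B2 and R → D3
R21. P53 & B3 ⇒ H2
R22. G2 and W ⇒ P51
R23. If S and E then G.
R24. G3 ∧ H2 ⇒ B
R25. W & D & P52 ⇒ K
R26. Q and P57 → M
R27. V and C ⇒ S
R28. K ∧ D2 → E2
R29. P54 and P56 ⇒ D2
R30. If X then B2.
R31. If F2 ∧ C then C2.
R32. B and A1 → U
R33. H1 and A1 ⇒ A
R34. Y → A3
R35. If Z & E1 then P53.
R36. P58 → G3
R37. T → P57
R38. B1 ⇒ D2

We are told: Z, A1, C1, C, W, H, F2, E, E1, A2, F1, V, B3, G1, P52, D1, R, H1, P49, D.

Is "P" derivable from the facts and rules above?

Yes

C3  (by R9: E)
T  (by R11: A2, P49)
D2  (by R12: P52)
P59  (by R15: G1, D1, A2)
K  (by R25: W, D, P52)
S  (by R27: V, C)
E2  (by R28: K, D2)
C2  (by R31: F2, C)
A  (by R33: H1, A1)
P53  (by R35: Z, E1)
P57  (by R37: T)
G3  (by R16: C2, V)
X  (by R18: P59, A, A2)
H2  (by R21: P53, B3)
G  (by R23: S, E)
B  (by R24: G3, H2)
B2  (by R30: X)
U  (by R32: B, A1)
P54  (by R5: G, C3)
D3  (by R20: U, B2, R)
Q  (by R2: P54)
G2  (by R13: D3, P49, H)
P51  (by R22: G2, W)
M  (by R26: Q, P57)
E3  (by R3: P51, P49)
P  (by R7: E3, E2, M)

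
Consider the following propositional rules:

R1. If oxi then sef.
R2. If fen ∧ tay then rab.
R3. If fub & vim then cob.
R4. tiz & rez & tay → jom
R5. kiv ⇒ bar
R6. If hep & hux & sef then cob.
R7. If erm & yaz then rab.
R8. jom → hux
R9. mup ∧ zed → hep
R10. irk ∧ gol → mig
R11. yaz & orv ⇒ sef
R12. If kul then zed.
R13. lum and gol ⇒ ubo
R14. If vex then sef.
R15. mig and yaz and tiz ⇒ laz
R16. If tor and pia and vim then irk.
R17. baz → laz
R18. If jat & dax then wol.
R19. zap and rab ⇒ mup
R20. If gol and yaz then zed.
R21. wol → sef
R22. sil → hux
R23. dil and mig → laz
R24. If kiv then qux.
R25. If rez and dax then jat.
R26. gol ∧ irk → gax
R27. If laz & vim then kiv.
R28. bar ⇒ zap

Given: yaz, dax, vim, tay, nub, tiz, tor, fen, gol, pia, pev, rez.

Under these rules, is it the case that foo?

No

Forward chaining from the given facts derives: rab, jom, hux, irk, zed, jat, gax, mig, laz, wol, sef, kiv, bar, qux, zap, mup, hep, cob.
No rule has foo as its conclusion, and it is not among the given facts.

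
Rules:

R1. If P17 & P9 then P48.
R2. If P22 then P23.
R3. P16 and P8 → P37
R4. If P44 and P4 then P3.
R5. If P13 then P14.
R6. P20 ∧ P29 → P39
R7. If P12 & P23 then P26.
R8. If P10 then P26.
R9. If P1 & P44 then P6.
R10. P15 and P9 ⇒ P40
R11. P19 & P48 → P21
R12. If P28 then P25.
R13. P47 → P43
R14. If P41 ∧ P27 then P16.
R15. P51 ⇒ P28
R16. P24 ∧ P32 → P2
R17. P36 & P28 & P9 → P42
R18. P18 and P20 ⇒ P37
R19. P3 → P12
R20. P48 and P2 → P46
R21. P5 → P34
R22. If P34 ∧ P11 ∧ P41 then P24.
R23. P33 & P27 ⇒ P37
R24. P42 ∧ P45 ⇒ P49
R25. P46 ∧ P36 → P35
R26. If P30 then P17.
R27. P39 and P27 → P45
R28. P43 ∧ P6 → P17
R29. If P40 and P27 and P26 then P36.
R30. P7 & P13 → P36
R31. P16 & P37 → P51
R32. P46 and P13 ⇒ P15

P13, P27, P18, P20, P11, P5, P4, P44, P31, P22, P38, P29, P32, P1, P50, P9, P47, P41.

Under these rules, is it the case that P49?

Yes

P23  (by R2: P22)
P3  (by R4: P44, P4)
P39  (by R6: P20, P29)
P6  (by R9: P1, P44)
P43  (by R13: P47)
P16  (by R14: P41, P27)
P37  (by R18: P18, P20)
P12  (by R19: P3)
P34  (by R21: P5)
P24  (by R22: P34, P11, P41)
P45  (by R27: P39, P27)
P17  (by R28: P43, P6)
P51  (by R31: P16, P37)
P48  (by R1: P17, P9)
P26  (by R7: P12, P23)
P28  (by R15: P51)
P2  (by R16: P24, P32)
P46  (by R20: P48, P2)
P15  (by R32: P46, P13)
P40  (by R10: P15, P9)
P36  (by R29: P40, P27, P26)
P42  (by R17: P36, P28, P9)
P49  (by R24: P42, P45)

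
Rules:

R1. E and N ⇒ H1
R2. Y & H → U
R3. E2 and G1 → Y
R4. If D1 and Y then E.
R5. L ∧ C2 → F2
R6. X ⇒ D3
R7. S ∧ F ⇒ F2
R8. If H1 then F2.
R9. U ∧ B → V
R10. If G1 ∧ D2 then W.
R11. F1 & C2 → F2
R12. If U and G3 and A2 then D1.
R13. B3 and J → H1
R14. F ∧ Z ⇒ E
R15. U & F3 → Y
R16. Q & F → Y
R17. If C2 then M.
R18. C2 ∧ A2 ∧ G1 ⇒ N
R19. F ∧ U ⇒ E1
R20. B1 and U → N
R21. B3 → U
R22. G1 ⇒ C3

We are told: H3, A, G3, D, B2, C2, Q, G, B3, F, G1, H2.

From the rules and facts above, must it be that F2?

No

Forward chaining from the given facts derives: Y, M, U, C3, E1.
Rules concluding F2: R5 needs L; R7 needs S; R8 needs H1; R11 needs F1 — none of these are established.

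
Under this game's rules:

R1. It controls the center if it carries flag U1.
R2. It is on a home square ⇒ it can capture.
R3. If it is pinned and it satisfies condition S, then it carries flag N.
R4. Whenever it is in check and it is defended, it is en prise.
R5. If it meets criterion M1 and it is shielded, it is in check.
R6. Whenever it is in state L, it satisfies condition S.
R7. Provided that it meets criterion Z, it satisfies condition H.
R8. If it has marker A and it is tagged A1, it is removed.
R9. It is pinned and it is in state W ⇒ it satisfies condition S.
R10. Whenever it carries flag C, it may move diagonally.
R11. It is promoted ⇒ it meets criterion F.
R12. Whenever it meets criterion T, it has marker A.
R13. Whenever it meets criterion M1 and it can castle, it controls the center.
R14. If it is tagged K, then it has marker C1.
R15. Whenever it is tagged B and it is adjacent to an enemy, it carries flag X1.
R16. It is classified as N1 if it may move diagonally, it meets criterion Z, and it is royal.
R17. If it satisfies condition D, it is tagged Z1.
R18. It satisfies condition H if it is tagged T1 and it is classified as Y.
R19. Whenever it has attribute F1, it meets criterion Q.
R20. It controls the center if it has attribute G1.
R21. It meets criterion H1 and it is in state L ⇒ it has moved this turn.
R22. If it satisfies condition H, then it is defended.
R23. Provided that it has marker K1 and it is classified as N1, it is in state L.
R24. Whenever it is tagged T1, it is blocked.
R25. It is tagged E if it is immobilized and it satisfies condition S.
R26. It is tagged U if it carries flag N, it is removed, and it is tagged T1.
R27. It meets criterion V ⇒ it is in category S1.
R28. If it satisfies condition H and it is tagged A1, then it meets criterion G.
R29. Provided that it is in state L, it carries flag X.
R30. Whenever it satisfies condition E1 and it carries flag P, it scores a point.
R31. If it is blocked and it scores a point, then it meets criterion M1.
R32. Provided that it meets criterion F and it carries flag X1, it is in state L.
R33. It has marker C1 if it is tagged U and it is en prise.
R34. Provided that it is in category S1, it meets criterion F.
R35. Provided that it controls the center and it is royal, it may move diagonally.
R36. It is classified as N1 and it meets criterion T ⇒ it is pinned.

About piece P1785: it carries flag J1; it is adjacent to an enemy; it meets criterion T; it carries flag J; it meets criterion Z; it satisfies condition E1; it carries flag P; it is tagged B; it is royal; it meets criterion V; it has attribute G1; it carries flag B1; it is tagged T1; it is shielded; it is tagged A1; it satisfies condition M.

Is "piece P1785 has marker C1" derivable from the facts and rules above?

By R7 (it meets criterion Z): it satisfies condition H.
By R12 (it meets criterion T): it has marker A.
By R15 (it is tagged B, it is adjacent to an enemy): it carries flag X1.
By R20 (it has attribute G1): it controls the center.
By R22 (it satisfies condition H): it is defended.
By R24 (it is tagged T1): it is blocked.
By R27 (it meets criterion V): it is in category S1.
By R30 (it satisfies condition E1, it carries flag P): it scores a point.
By R31 (it is blocked, it scores a point): it meets criterion M1.
By R34 (it is in category S1): it meets criterion F.
By R35 (it controls the center, it is royal): it may move diagonally.
By R5 (it meets criterion M1, it is shielded): it is in check.
By R8 (it has marker A, it is tagged A1): it is removed.
By R16 (it may move diagonally, it meets criterion Z, it is royal): it is classified as N1.
By R32 (it meets criterion F, it carries flag X1): it is in state L.
By R36 (it is classified as N1, it meets criterion T): it is pinned.
By R4 (it is in check, it is defended): it is en prise.
By R6 (it is in state L): it satisfies condition S.
By R3 (it is pinned, it satisfies condition S): it carries flag N.
By R26 (it carries flag N, it is removed, it is tagged T1): it is tagged U.
By R33 (it is tagged U, it is en prise): it has marker C1.

Yes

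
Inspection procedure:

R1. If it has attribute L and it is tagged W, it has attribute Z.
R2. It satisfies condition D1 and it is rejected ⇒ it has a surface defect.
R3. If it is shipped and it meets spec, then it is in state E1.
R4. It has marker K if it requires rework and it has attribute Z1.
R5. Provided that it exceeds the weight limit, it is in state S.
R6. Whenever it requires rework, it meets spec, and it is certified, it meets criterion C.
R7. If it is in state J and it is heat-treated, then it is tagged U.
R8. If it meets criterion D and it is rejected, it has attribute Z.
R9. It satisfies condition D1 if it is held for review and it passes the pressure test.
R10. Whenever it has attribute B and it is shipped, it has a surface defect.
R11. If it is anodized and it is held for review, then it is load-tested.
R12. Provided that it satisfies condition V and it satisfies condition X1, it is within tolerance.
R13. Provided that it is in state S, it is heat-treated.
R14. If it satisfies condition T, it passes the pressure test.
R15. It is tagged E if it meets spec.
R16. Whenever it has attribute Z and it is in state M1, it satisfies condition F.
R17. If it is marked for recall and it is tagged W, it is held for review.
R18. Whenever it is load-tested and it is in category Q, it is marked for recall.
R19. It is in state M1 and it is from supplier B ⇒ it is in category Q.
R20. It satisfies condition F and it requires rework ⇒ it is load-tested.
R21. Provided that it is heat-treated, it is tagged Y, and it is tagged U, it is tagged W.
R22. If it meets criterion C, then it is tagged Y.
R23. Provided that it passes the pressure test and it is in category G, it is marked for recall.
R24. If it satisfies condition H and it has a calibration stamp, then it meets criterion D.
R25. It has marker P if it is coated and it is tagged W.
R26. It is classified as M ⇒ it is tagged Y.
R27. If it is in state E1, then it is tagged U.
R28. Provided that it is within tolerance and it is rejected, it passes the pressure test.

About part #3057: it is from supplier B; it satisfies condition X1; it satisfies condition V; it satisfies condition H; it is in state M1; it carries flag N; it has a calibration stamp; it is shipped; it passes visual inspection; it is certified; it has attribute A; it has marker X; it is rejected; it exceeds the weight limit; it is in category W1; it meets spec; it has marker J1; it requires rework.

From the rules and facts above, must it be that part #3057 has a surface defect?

By R3 (it is shipped, it meets spec): it is in state E1.
By R5 (it exceeds the weight limit): it is in state S.
By R6 (it requires rework, it meets spec, it is certified): it meets criterion C.
By R12 (it satisfies condition V, it satisfies condition X1): it is within tolerance.
By R13 (it is in state S): it is heat-treated.
By R19 (it is in state M1, it is from supplier B): it is in category Q.
By R22 (it meets criterion C): it is tagged Y.
By R24 (it satisfies condition H, it has a calibration stamp): it meets criterion D.
By R27 (it is in state E1): it is tagged U.
By R28 (it is within tolerance, it is rejected): it passes the pressure test.
By R8 (it meets criterion D, it is rejected): it has attribute Z.
By R16 (it has attribute Z, it is in state M1): it satisfies condition F.
By R20 (it satisfies condition F, it requires rework): it is load-tested.
By R21 (it is heat-treated, it is tagged Y, it is tagged U): it is tagged W.
By R18 (it is load-tested, it is in category Q): it is marked for recall.
By R17 (it is marked for recall, it is tagged W): it is held for review.
By R9 (it is held for review, it passes the pressure test): it satisfies condition D1.
By R2 (it satisfies condition D1, it is rejected): it has a surface defect.

Yes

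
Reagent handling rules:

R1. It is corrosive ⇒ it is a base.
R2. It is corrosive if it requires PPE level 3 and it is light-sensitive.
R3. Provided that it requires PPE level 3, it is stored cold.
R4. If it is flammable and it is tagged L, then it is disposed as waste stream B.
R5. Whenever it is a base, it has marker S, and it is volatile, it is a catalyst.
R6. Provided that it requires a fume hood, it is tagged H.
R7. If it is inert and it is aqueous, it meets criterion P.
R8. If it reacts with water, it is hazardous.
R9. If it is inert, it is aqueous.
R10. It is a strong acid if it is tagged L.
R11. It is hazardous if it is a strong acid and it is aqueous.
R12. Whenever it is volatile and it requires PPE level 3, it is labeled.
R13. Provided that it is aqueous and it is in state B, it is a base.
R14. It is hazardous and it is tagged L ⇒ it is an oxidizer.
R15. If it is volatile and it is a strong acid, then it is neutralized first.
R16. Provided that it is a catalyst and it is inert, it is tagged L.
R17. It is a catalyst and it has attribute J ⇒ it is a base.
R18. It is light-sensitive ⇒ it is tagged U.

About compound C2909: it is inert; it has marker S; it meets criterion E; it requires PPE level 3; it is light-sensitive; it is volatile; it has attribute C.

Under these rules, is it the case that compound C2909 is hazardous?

By R2 (it requires PPE level 3, it is light-sensitive): it is corrosive.
By R9 (it is inert): it is aqueous.
By R1 (it is corrosive): it is a base.
By R5 (it is a base, it has marker S, it is volatile): it is a catalyst.
By R16 (it is a catalyst, it is inert): it is tagged L.
By R10 (it is tagged L): it is a strong acid.
By R11 (it is a strong acid, it is aqueous): it is hazardous.

Yes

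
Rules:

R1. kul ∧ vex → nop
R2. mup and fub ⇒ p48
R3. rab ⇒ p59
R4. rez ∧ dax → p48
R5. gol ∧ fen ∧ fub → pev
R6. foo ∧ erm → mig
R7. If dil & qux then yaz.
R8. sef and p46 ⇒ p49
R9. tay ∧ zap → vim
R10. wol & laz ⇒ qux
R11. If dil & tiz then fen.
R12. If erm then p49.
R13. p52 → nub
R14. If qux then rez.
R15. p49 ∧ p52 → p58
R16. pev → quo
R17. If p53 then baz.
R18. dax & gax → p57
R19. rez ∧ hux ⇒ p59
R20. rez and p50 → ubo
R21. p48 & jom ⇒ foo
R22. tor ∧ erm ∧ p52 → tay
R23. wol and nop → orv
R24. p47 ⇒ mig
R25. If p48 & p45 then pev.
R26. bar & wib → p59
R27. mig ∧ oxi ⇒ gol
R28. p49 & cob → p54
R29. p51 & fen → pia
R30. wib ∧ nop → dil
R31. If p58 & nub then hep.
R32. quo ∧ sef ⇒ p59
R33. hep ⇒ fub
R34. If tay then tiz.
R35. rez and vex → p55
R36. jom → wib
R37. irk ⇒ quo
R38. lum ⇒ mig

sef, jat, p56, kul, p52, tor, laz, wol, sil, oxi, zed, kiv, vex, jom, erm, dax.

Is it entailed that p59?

nop  (by R1: kul, vex)
qux  (by R10: wol, laz)
p49  (by R12: erm)
nub  (by R13: p52)
rez  (by R14: qux)
p58  (by R15: p49, p52)
tay  (by R22: tor, erm, p52)
hep  (by R31: p58, nub)
fub  (by R33: hep)
tiz  (by R34: tay)
wib  (by R36: jom)
p48  (by R4: rez, dax)
foo  (by R21: p48, jom)
dil  (by R30: wib, nop)
mig  (by R6: foo, erm)
fen  (by R11: dil, tiz)
gol  (by R27: mig, oxi)
pev  (by R5: gol, fen, fub)
quo  (by R16: pev)
p59  (by R32: quo, sef)

Yes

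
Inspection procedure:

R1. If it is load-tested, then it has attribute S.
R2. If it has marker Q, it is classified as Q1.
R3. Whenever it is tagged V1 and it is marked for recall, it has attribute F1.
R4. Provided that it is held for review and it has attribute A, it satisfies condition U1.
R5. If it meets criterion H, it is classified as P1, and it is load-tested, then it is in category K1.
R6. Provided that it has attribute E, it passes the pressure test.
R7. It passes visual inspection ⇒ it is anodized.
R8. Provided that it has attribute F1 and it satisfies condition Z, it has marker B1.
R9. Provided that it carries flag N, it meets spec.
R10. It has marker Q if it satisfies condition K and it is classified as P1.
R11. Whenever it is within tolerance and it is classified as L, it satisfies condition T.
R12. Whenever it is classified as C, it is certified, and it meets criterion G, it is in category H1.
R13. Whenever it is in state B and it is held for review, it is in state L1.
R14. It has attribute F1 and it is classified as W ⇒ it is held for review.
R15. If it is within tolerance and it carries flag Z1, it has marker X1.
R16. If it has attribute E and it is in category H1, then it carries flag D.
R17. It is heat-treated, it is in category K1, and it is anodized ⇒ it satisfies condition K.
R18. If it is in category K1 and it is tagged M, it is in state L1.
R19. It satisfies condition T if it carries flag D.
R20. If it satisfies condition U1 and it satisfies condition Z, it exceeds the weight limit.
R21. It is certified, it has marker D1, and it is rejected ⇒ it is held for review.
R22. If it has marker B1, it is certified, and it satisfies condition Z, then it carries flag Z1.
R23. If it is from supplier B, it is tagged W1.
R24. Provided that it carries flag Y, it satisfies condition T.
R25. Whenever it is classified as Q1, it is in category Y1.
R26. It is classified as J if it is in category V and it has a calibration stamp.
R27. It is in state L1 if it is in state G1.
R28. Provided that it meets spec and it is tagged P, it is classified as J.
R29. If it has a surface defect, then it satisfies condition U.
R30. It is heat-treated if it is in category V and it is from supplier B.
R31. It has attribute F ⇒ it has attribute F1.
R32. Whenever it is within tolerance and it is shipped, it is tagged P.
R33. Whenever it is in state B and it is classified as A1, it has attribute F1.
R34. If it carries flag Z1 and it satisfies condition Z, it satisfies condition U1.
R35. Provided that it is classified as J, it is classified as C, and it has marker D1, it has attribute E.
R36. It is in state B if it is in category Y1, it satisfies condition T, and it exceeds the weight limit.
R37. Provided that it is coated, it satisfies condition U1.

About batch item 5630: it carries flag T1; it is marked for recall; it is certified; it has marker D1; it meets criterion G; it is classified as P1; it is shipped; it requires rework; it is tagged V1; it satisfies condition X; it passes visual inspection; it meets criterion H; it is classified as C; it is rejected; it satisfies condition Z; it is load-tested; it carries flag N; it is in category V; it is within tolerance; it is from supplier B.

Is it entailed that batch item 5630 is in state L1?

By R3 (it is tagged V1, it is marked for recall): it has attribute F1.
By R5 (it meets criterion H, it is classified as P1, it is load-tested): it is in category K1.
By R7 (it passes visual inspection): it is anodized.
By R8 (it has attribute F1, it satisfies condition Z): it has marker B1.
By R9 (it carries flag N): it meets spec.
By R12 (it is classified as C, it is certified, it meets criterion G): it is in category H1.
By R21 (it is certified, it has marker D1, it is rejected): it is held for review.
By R22 (it has marker B1, it is certified, it satisfies condition Z): it carries flag Z1.
By R30 (it is in category V, it is from supplier B): it is heat-treated.
By R32 (it is within tolerance, it is shipped): it is tagged P.
By R34 (it carries flag Z1, it satisfies condition Z): it satisfies condition U1.
By R17 (it is heat-treated, it is in category K1, it is anodized): it satisfies condition K.
By R20 (it satisfies condition U1, it satisfies condition Z): it exceeds the weight limit.
By R28 (it meets spec, it is tagged P): it is classified as J.
By R35 (it is classified as J, it is classified as C, it has marker D1): it has attribute E.
By R10 (it satisfies condition K, it is classified as P1): it has marker Q.
By R16 (it has attribute E, it is in category H1): it carries flag D.
By R19 (it carries flag D): it satisfies condition T.
By R2 (it has marker Q): it is classified as Q1.
By R25 (it is classified as Q1): it is in category Y1.
By R36 (it is in category Y1, it satisfies condition T, it exceeds the weight limit): it is in state B.
By R13 (it is in state B, it is held for review): it is in state L1.

Yes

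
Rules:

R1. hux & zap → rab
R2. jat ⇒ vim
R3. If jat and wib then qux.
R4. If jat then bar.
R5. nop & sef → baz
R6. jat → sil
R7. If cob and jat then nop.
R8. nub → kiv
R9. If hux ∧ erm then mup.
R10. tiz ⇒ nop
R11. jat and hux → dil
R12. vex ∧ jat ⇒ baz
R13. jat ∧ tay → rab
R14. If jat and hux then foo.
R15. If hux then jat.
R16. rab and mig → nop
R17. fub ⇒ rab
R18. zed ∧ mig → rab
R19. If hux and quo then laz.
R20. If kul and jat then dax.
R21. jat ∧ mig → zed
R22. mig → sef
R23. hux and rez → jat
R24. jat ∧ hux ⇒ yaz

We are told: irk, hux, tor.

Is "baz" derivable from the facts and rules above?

Forward chaining from the given facts derives: jat, yaz, vim, bar, sil, dil, foo.
Rules concluding baz: R5 needs nop; R12 needs vex — none of these are established.

No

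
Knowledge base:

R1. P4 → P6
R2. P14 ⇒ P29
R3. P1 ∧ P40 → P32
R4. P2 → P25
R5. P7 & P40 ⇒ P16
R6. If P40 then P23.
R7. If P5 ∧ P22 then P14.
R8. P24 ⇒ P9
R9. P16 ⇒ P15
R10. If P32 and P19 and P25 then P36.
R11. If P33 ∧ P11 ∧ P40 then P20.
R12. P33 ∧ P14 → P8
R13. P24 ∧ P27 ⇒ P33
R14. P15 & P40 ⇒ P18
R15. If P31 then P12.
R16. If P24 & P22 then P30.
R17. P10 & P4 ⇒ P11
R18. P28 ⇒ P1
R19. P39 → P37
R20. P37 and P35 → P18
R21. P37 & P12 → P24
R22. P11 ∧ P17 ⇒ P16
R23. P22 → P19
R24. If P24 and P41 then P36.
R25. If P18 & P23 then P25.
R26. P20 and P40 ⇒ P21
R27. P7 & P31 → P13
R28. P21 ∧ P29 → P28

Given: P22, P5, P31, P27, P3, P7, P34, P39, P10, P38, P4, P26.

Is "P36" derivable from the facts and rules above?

Forward chaining from the given facts derives: P6, P14, P12, P11, P37, P24, P19, P13, P29, P9, P33, P30, P8.
Rules concluding P36: R10 needs P32; R24 needs P41 — none of these are established.

No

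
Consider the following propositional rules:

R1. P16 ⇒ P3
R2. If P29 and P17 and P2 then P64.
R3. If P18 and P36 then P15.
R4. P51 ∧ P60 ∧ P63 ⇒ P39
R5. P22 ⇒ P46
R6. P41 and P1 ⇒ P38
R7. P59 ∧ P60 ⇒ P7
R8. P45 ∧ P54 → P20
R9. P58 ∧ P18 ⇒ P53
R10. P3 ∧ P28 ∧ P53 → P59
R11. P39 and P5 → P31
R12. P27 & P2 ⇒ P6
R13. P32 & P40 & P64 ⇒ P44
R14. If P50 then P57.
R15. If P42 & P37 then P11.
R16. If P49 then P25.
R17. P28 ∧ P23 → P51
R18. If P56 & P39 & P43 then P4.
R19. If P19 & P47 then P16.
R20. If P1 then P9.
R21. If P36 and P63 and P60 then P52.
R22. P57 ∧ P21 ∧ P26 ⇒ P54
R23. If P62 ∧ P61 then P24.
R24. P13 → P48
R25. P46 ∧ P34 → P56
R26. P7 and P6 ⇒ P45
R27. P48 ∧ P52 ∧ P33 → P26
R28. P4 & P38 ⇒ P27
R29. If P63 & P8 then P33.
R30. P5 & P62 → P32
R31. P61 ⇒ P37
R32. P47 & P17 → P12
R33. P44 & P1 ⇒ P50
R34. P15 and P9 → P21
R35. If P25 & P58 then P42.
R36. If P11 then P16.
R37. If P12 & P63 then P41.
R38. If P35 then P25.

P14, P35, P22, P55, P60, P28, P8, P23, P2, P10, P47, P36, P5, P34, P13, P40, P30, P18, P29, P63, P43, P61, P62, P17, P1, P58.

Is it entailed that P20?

Yes

P64  (by R2: P29, P17, P2)
P15  (by R3: P18, P36)
P46  (by R5: P22)
P53  (by R9: P58, P18)
P51  (by R17: P28, P23)
P9  (by R20: P1)
P52  (by R21: P36, P63, P60)
P48  (by R24: P13)
P56  (by R25: P46, P34)
P33  (by R29: P63, P8)
P32  (by R30: P5, P62)
P37  (by R31: P61)
P12  (by R32: P47, P17)
P21  (by R34: P15, P9)
P41  (by R37: P12, P63)
P25  (by R38: P35)
P39  (by R4: P51, P60, P63)
P38  (by R6: P41, P1)
P44  (by R13: P32, P40, P64)
P4  (by R18: P56, P39, P43)
P26  (by R27: P48, P52, P33)
P27  (by R28: P4, P38)
P50  (by R33: P44, P1)
P42  (by R35: P25, P58)
P6  (by R12: P27, P2)
P57  (by R14: P50)
P11  (by R15: P42, P37)
P54  (by R22: P57, P21, P26)
P16  (by R36: P11)
P3  (by R1: P16)
P59  (by R10: P3, P28, P53)
P7  (by R7: P59, P60)
P45  (by R26: P7, P6)
P20  (by R8: P45, P54)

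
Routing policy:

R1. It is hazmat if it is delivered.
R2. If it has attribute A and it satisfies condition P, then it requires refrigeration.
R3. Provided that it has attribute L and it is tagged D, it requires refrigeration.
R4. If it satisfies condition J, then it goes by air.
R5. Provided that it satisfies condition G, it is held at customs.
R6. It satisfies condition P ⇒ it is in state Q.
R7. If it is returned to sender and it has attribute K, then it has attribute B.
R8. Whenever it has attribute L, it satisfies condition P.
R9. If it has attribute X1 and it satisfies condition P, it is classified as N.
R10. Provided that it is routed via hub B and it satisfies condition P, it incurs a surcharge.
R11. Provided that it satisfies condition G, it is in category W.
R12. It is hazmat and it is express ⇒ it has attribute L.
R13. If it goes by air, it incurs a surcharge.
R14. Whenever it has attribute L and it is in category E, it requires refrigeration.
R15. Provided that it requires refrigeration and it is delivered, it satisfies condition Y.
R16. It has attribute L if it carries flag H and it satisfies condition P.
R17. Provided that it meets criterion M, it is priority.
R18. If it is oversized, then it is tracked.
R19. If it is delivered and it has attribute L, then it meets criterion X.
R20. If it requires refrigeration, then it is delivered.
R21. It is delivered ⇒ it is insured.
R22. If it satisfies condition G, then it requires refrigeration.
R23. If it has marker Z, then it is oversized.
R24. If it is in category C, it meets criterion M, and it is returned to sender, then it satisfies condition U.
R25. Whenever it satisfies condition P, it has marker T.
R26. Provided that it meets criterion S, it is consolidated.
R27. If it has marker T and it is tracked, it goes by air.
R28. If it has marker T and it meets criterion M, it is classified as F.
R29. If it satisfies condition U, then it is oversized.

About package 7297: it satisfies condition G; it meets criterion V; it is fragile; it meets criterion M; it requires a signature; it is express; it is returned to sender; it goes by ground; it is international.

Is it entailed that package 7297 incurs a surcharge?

Forward chaining from the given facts derives: is held at customs, is in category W, is priority, requires refrigeration, is delivered, is insured, is hazmat, has attribute L, satisfies condition Y, meets criterion X, satisfies condition P, has marker T, is classified as F, is in state Q.
Rules concluding "it incurs a surcharge": R10 needs "it is routed via hub B"; R13 needs "it goes by air" — none of these are established.

No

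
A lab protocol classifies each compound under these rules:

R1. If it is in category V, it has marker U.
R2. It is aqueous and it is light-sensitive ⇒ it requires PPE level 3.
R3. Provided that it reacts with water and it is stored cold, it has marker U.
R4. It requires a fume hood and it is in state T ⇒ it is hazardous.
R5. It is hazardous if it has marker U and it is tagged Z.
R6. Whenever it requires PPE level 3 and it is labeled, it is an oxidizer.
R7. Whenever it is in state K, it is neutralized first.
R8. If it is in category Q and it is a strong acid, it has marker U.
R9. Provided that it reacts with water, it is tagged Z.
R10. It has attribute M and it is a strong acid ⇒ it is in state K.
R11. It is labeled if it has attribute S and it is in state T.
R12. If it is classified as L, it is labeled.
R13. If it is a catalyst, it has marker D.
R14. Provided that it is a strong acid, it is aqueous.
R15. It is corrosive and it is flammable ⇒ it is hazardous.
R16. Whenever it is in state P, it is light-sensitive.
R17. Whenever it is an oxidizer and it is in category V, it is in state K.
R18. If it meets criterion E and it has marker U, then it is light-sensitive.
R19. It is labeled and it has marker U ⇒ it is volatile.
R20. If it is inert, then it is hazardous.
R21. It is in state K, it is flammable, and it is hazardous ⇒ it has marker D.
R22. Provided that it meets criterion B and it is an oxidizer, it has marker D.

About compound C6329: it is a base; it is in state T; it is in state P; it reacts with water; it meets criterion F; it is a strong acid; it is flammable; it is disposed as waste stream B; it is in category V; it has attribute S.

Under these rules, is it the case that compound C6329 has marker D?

Yes

By R1 (it is in category V): it has marker U.
By R9 (it reacts with water): it is tagged Z.
By R11 (it has attribute S, it is in state T): it is labeled.
By R14 (it is a strong acid): it is aqueous.
By R16 (it is in state P): it is light-sensitive.
By R2 (it is aqueous, it is light-sensitive): it requires PPE level 3.
By R5 (it has marker U, it is tagged Z): it is hazardous.
By R6 (it requires PPE level 3, it is labeled): it is an oxidizer.
By R17 (it is an oxidizer, it is in category V): it is in state K.
By R21 (it is in state K, it is flammable, it is hazardous): it has marker D.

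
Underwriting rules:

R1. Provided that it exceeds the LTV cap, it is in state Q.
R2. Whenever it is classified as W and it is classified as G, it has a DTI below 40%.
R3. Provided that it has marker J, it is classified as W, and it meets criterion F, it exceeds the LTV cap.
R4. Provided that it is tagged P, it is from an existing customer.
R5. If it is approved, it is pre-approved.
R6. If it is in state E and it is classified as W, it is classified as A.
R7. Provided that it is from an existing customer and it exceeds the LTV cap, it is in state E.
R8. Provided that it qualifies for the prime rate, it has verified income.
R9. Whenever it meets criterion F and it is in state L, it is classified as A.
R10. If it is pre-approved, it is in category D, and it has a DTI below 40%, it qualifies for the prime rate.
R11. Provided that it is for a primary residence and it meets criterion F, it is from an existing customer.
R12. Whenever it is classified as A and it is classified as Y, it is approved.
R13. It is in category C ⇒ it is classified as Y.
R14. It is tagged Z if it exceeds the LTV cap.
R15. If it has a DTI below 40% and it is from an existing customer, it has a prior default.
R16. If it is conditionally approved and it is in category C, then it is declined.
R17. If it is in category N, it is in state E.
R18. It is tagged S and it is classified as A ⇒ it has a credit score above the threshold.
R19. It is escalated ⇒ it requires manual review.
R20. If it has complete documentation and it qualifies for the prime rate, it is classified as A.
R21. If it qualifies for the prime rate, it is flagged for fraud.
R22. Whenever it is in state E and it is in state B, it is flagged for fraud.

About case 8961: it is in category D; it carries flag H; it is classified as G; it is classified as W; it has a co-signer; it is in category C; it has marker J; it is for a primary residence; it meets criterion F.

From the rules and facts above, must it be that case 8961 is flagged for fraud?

Yes

By R2 (it is classified as W, it is classified as G): it has a DTI below 40%.
By R3 (it has marker J, it is classified as W, it meets criterion F): it exceeds the LTV cap.
By R11 (it is for a primary residence, it meets criterion F): it is from an existing customer.
By R13 (it is in category C): it is classified as Y.
By R7 (it is from an existing customer, it exceeds the LTV cap): it is in state E.
By R6 (it is in state E, it is classified as W): it is classified as A.
By R12 (it is classified as A, it is classified as Y): it is approved.
By R5 (it is approved): it is pre-approved.
By R10 (it is pre-approved, it is in category D, it has a DTI below 40%): it qualifies for the prime rate.
By R21 (it qualifies for the prime rate): it is flagged for fraud.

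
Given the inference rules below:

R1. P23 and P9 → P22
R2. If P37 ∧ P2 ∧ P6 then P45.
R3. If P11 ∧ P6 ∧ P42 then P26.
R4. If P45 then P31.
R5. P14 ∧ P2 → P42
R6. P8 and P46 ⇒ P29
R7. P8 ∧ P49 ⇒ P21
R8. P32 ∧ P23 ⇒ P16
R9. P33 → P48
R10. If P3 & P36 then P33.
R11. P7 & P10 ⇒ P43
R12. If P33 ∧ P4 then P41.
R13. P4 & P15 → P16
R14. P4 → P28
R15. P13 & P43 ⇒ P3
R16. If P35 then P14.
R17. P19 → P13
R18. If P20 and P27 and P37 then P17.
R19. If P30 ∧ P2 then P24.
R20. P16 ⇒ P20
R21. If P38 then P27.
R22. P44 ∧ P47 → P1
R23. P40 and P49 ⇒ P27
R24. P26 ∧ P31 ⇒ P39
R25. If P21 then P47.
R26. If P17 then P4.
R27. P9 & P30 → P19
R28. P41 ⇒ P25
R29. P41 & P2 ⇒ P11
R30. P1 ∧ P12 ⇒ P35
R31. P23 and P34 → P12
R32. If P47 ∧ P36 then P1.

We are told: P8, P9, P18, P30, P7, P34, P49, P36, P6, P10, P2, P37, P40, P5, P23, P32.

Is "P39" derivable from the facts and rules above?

Yes

P45  (by R2: P37, P2, P6)
P31  (by R4: P45)
P21  (by R7: P8, P49)
P16  (by R8: P32, P23)
P43  (by R11: P7, P10)
P20  (by R20: P16)
P27  (by R23: P40, P49)
P47  (by R25: P21)
P19  (by R27: P9, P30)
P12  (by R31: P23, P34)
P1  (by R32: P47, P36)
P13  (by R17: P19)
P17  (by R18: P20, P27, P37)
P4  (by R26: P17)
P35  (by R30: P1, P12)
P3  (by R15: P13, P43)
P14  (by R16: P35)
P42  (by R5: P14, P2)
P33  (by R10: P3, P36)
P41  (by R12: P33, P4)
P11  (by R29: P41, P2)
P26  (by R3: P11, P6, P42)
P39  (by R24: P26, P31)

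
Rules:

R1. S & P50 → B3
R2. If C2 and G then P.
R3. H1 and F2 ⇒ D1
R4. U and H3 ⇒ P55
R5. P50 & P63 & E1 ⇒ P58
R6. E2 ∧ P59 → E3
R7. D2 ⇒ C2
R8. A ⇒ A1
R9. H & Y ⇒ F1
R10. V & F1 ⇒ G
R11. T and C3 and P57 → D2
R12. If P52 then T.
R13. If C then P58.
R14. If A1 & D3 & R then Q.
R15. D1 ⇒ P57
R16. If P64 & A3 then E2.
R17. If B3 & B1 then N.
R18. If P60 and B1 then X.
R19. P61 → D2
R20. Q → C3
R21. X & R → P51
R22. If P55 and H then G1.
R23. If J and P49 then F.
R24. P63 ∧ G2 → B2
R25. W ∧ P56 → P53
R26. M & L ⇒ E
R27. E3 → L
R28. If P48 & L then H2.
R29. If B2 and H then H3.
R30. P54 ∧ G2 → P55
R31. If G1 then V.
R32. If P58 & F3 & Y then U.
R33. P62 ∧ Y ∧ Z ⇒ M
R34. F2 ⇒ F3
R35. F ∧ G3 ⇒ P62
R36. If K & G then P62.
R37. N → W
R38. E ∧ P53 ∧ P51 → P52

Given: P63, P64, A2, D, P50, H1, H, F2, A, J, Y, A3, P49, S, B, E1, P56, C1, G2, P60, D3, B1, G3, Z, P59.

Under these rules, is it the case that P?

No

Forward chaining from the given facts derives: B3, D1, P58, A1, F1, P57, E2, N, X, F, B2, H3, F3, P62, W, E3, P53, L, U, M, P55, G1, E, V, G.
The only rule concluding P is R2, which needs C2; that is never established.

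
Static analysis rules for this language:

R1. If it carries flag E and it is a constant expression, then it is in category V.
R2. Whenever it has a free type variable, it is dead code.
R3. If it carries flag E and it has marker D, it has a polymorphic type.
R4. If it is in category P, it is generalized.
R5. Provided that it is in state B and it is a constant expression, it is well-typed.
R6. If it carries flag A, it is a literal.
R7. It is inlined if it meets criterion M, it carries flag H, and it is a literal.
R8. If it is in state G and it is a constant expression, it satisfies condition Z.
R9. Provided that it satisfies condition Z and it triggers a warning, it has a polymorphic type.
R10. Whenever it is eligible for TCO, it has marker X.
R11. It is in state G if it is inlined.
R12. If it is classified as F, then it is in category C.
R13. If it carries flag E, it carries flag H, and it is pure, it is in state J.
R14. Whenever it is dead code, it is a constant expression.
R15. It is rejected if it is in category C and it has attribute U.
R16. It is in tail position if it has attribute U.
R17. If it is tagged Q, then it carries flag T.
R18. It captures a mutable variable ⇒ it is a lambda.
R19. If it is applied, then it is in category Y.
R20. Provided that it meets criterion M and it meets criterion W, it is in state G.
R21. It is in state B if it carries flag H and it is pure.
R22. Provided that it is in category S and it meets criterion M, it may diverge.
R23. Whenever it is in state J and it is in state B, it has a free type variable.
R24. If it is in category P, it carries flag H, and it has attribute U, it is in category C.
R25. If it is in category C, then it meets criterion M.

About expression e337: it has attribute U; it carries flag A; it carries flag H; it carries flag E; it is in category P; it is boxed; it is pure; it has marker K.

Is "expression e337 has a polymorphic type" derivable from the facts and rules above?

No

Forward chaining from the given facts derives: is generalized, is a literal, is in state J, is in tail position, is in state B, has a free type variable, is in category C, meets criterion M, is dead code, is inlined, is in state G, is a constant expression, is rejected, is in category V, is well-typed, satisfies condition Z.
Rules concluding "it has a polymorphic type": R3 needs "it has marker D"; R9 needs "it triggers a warning" — none of these are established.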